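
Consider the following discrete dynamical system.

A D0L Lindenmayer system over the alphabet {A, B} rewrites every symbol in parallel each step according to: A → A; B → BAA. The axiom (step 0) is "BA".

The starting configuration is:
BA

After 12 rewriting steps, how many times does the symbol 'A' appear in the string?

[0] BA
[1] BAAA
[2] BAAAAA
[3] BAAAAAAA
[4] BAAAAAAAAA
[5] BAAAAAAAAAAA
[6] BAAAAAAAAAAAAA
[7] BAAAAAAAAAAAAAAA
[8] BAAAAAAAAAAAAAAAAA
[9] BAAAAAAAAAAAAAAAAAAA
[10] BAAAAAAAAAAAAAAAAAAAAA
[11] BAAAAAAAAAAAAAAAAAAAAAAA
[12] BAAAAAAAAAAAAAAAAAAAAAAAAA

25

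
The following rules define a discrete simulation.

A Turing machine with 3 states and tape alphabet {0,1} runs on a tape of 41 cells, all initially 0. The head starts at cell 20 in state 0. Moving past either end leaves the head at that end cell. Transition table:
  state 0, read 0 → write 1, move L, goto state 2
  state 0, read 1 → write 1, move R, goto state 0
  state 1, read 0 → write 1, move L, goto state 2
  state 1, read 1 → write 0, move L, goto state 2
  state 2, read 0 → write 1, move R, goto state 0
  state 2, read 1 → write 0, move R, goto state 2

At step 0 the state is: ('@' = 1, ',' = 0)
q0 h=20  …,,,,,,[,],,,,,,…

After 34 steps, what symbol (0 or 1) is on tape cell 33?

0

[0] q0 h=20  …,,,,,,[,],,,,,,…
[1] q2 h=19  …,,,,,,[,]@,,,,,…
[2] q0 h=20  …,,,,,@[@],,,,,,…
[3] q0 h=21  …,,,,@@[,],,,,,,…
[4] q2 h=20  …,,,,,@[@]@,,,,,…
[5] q2 h=21  …,,,,@,[@],,,,,,…
[6] q2 h=22  …,,,@,,[,],,,,,,…
[7] q0 h=23  …,,@,,@[,],,,,,,…
[8] q2 h=22  …,,,@,,[@]@,,,,,…
[9] q2 h=23  …,,@,,,[@],,,,,,…
[10] q2 h=24  …,@,,,,[,],,,,,,…
[11] q0 h=25  …@,,,,@[,],,,,,,…
[12] q2 h=24  …,@,,,,[@]@,,,,,…
[13] q2 h=25  …@,,,,,[@],,,,,,…
[14] q2 h=26  …,,,,,,[,],,,,,,…
[15] q0 h=27  …,,,,,@[,],,,,,,…
[16] q2 h=26  …,,,,,,[@]@,,,,,…
[17] q2 h=27  …,,,,,,[@],,,,,,…
[18] q2 h=28  …,,,,,,[,],,,,,,…
[19] q0 h=29  …,,,,,@[,],,,,,,…
[20] q2 h=28  …,,,,,,[@]@,,,,,…
[21] q2 h=29  …,,,,,,[@],,,,,,…
[22] q2 h=30  …,,,,,,[,],,,,,,…
[23] q0 h=31  …,,,,,@[,],,,,,,…
[24] q2 h=30  …,,,,,,[@]@,,,,,…
[25] q2 h=31  …,,,,,,[@],,,,,,…
[26] q2 h=32  …,,,,,,[,],,,,,,…
[27] q0 h=33  …,,,,,@[,],,,,,,…
[28] q2 h=32  …,,,,,,[@]@,,,,,…
[29] q2 h=33  …,,,,,,[@],,,,,,…
[30] q2 h=34  …,,,,,,[,],,,,,,|
[31] q0 h=35  …,,,,,@[,],,,,,|
[32] q2 h=34  …,,,,,,[@]@,,,,,|
[33] q2 h=35  …,,,,,,[@],,,,,|
[34] q2 h=36  …,,,,,,[,],,,,|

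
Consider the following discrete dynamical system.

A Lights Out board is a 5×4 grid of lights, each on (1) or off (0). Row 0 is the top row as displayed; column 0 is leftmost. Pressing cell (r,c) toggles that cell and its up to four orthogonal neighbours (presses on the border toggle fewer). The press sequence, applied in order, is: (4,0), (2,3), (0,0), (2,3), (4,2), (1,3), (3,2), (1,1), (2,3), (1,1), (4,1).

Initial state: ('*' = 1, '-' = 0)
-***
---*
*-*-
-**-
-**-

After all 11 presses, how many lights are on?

11

gen 0: -***
---*
*-*-
-**-
-**-
gen 1: -***
---*
*-*-
***-
*-*-
gen 2: -***
----
*--*
****
*-*-
gen 3: *-**
*---
*--*
****
*-*-
gen 4: *-**
*--*
*-*-
***-
*-*-
gen 5: *-**
*--*
*-*-
**--
**-*
gen 6: *-*-
*-*-
*-**
**--
**-*
gen 7: *-*-
*-*-
*--*
*-**
****
gen 8: ***-
-*--
**-*
*-**
****
gen 9: ***-
-*-*
***-
*-*-
****
gen 10: *-*-
*-**
*-*-
*-*-
****
gen 11: *-*-
*-**
*-*-
***-
---*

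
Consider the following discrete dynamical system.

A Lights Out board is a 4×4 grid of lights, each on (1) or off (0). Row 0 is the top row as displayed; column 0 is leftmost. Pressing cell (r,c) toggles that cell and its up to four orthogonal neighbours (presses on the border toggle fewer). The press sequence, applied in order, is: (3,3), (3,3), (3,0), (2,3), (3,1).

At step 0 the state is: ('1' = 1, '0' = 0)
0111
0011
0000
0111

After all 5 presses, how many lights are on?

gen 0: 0111
0011
0000
0111
gen 1: 0111
0011
0001
0100
gen 2: 0111
0011
0000
0111
gen 3: 0111
0011
1000
1011
gen 4: 0111
0010
1011
1010
gen 5: 0111
0010
1111
0100

9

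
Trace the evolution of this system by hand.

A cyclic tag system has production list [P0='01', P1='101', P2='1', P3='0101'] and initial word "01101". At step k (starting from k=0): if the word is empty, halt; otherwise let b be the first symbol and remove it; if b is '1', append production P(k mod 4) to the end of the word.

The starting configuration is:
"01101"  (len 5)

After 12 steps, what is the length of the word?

step 0: "01101"  (len 5)
step 1: "1101"  (len 4)
step 2: "101101"  (len 6)
step 3: "011011"  (len 6)
step 4: "11011"  (len 5)
step 5: "101101"  (len 6)
step 6: "01101101"  (len 8)
step 7: "1101101"  (len 7)
step 8: "1011010101"  (len 10)
step 9: "01101010101"  (len 11)
step 10: "1101010101"  (len 10)
step 11: "1010101011"  (len 10)
step 12: "0101010110101"  (len 13)

13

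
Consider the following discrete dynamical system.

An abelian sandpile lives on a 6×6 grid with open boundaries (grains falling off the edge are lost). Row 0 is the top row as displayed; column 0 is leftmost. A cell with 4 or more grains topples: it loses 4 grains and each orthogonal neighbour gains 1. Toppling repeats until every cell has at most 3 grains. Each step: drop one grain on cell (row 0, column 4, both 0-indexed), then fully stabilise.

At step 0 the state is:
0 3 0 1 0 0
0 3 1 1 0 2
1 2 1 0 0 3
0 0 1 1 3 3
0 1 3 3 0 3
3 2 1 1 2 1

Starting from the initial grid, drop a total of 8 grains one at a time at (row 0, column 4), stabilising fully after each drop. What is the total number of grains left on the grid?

t=0: 0 3 0 1 0 0
0 3 1 1 0 2
1 2 1 0 0 3
0 0 1 1 3 3
0 1 3 3 0 3
3 2 1 1 2 1
t=1: 0 3 0 1 1 0
0 3 1 1 0 2
1 2 1 0 0 3
0 0 1 1 3 3
0 1 3 3 0 3
3 2 1 1 2 1
t=2: 0 3 0 1 2 0
0 3 1 1 0 2
1 2 1 0 0 3
0 0 1 1 3 3
0 1 3 3 0 3
3 2 1 1 2 1
t=3: 0 3 0 1 3 0
0 3 1 1 0 2
1 2 1 0 0 3
0 0 1 1 3 3
0 1 3 3 0 3
3 2 1 1 2 1
t=4: 0 3 0 2 0 1
0 3 1 1 1 2
1 2 1 0 0 3
0 0 1 1 3 3
0 1 3 3 0 3
3 2 1 1 2 1
t=5: 0 3 0 2 1 1
0 3 1 1 1 2
1 2 1 0 0 3
0 0 1 1 3 3
0 1 3 3 0 3
3 2 1 1 2 1
t=6: 0 3 0 2 2 1
0 3 1 1 1 2
1 2 1 0 0 3
0 0 1 1 3 3
0 1 3 3 0 3
3 2 1 1 2 1
t=7: 0 3 0 2 3 1
0 3 1 1 1 2
1 2 1 0 0 3
0 0 1 1 3 3
0 1 3 3 0 3
3 2 1 1 2 1
t=8: 0 3 0 3 0 2
0 3 1 1 2 2
1 2 1 0 0 3
0 0 1 1 3 3
0 1 3 3 0 3
3 2 1 1 2 1

52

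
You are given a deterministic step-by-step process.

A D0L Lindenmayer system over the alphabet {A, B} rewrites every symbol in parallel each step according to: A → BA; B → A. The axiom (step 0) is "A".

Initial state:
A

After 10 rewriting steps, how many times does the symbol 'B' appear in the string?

55

[0] A
[1] BA
[2] ABA
[3] BAABA
[4] ABABAABA
[5] BAABAABABAABA
[6] ABABAABABAABAABABAABA
[7] BAABAABABAABAABABAABABAABAABABAABA
[8] ABABAABABAABAABABAABABAABAABABAABAABABAABABAABAABABAABA
[9] BAABAABABAABAABABAABABAABAABABAABAABABAABABAABAABABAABABAABAABABAABAABABAABABAABAABABAABA
[10] ABABAABABAABAABABAABABAABAABABAABAABABAABABAABAABABAABABAA…ABAABABAABABAABAABABAABABAABAABABAABAABABAABABAABAABABAABA  (len 144)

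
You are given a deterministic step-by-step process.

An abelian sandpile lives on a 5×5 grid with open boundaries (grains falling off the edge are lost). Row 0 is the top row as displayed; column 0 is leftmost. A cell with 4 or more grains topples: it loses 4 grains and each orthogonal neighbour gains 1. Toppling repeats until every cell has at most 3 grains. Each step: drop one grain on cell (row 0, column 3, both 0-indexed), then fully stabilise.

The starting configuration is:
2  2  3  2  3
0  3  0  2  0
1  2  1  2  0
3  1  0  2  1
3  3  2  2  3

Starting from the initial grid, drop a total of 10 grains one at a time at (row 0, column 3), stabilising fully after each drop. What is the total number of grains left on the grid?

47

t=0: 2  2  3  2  3
0  3  0  2  0
1  2  1  2  0
3  1  0  2  1
3  3  2  2  3
t=1: 2  2  3  3  3
0  3  0  2  0
1  2  1  2  0
3  1  0  2  1
3  3  2  2  3
t=2: 2  3  0  2  0
0  3  1  3  1
1  2  1  2  0
3  1  0  2  1
3  3  2  2  3
t=3: 2  3  0  3  0
0  3  1  3  1
1  2  1  2  0
3  1  0  2  1
3  3  2  2  3
t=4: 2  3  1  1  1
0  3  2  0  2
1  2  1  3  0
3  1  0  2  1
3  3  2  2  3
t=5: 2  3  1  2  1
0  3  2  0  2
1  2  1  3  0
3  1  0  2  1
3  3  2  2  3
t=6: 2  3  1  3  1
0  3  2  0  2
1  2  1  3  0
3  1  0  2  1
3  3  2  2  3
t=7: 2  3  2  0  2
0  3  2  1  2
1  2  1  3  0
3  1  0  2  1
3  3  2  2  3
t=8: 2  3  2  1  2
0  3  2  1  2
1  2  1  3  0
3  1  0  2  1
3  3  2  2  3
t=9: 2  3  2  2  2
0  3  2  1  2
1  2  1  3  0
3  1  0  2  1
3  3  2  2  3
t=10: 2  3  2  3  2
0  3  2  1  2
1  2  1  3  0
3  1  0  2  1
3  3  2  2  3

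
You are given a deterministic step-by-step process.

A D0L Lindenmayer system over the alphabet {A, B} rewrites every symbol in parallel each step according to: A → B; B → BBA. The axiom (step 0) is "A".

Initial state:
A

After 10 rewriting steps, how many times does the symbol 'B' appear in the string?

2378

gen 0: A
gen 1: B
gen 2: BBA
gen 3: BBABBAB
gen 4: BBABBABBBABBABBBA
gen 5: BBABBABBBABBABBBABBABBABBBABBABBBABBABBAB
gen 6: BBABBABBBABBABBBABBABBABBBABBABBBABBABBABBBABBABBBABBABBBABBABBABBBABBABBBABBABBABBBABBABBBABBABBBA
gen 7: BBABBABBBABBABBBABBABBABBBABBABBBABBABBABBBABBABBBABBABBBA…BBABBABBBABBABBBABBABBABBBABBABBBABBABBABBBABBABBBABBABBAB  (len 239)
gen 8: BBABBABBBABBABBBABBABBABBBABBABBBABBABBABBBABBABBBABBABBBA…BBABBABBBABBABBBABBABBABBBABBABBBABBABBABBBABBABBBABBABBBA  (len 577)
gen 9: BBABBABBBABBABBBABBABBABBBABBABBBABBABBABBBABBABBBABBABBBA…BBABBABBBABBABBBABBABBABBBABBABBBABBABBABBBABBABBBABBABBAB  (len 1393)
gen 10: BBABBABBBABBABBBABBABBABBBABBABBBABBABBABBBABBABBBABBABBBA…BBABBABBBABBABBBABBABBABBBABBABBBABBABBABBBABBABBBABBABBBA  (len 3363)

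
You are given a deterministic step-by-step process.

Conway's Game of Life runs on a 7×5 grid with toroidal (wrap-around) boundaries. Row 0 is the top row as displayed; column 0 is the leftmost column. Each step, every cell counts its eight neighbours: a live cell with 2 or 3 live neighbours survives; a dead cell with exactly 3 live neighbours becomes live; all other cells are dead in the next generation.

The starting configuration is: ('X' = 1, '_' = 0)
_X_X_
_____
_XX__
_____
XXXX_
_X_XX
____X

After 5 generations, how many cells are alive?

5

0) _X_X_
_____
_XX__
_____
XXXX_
_X_XX
____X
1) _____
_X___
_____
X__X_
XX_X_
_X___
____X
2) _____
_____
_____
XXX__
XX___
_XX_X
_____
3) _____
_____
_X___
X_X__
___XX
_XX__
_____
4) _____
_____
_X___
XXXXX
X__XX
__XX_
_____
5) _____
_____
_X_XX
_____
_____
__XX_
_____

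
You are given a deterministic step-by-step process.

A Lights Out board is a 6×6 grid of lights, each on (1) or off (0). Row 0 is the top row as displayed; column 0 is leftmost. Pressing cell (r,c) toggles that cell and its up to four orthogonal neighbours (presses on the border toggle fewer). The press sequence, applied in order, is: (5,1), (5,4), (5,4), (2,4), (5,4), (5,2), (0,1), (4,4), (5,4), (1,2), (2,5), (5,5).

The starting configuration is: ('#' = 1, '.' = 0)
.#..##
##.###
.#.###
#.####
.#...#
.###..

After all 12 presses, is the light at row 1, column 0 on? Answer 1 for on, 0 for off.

[0] .#..##
##.###
.#.###
#.####
.#...#
.###..
[1] .#..##
##.###
.#.###
#.####
.....#
#..#..
[2] .#..##
##.###
.#.###
#.####
....##
#...##
[3] .#..##
##.###
.#.###
#.####
.....#
#..#..
[4] .#..##
##.#.#
.#....
#.##.#
.....#
#..#..
[5] .#..##
##.#.#
.#....
#.##.#
....##
#...##
[6] .#..##
##.#.#
.#....
#.##.#
..#.##
######
[7] #.#.##
#..#.#
.#....
#.##.#
..#.##
######
[8] #.#.##
#..#.#
.#....
#.####
..##..
####.#
[9] #.#.##
#..#.#
.#....
#.####
..###.
###.#.
[10] #...##
###..#
.##...
#.####
..###.
###.#.
[11] #...##
###...
.##.##
#.###.
..###.
###.#.
[12] #...##
###...
.##.##
#.###.
..####
###..#

1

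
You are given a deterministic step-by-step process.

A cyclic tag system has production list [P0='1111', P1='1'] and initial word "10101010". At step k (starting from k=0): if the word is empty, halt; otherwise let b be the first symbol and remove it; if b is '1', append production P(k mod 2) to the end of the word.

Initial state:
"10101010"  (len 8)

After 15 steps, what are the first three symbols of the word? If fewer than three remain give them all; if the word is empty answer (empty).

111

t=0: "10101010"  (len 8)
t=1: "01010101111"  (len 11)
t=2: "1010101111"  (len 10)
t=3: "0101011111111"  (len 13)
t=4: "101011111111"  (len 12)
t=5: "010111111111111"  (len 15)
t=6: "10111111111111"  (len 14)
t=7: "01111111111111111"  (len 17)
t=8: "1111111111111111"  (len 16)
t=9: "1111111111111111111"  (len 19)
t=10: "1111111111111111111"  (len 19)
t=11: "1111111111111111111111"  (len 22)
t=12: "1111111111111111111111"  (len 22)
t=13: "1111111111111111111111111"  (len 25)
t=14: "1111111111111111111111111"  (len 25)
t=15: "1111111111111111111111111111"  (len 28)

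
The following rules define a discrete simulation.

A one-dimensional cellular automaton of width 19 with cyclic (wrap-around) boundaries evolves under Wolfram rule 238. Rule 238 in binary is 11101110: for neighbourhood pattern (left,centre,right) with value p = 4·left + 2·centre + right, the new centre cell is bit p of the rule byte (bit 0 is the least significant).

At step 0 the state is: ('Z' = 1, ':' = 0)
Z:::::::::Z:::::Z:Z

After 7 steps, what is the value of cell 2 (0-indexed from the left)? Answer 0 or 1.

0

gen 0: Z:::::::::Z:::::Z:Z
gen 1: Z::::::::ZZ::::ZZZZ
gen 2: Z:::::::ZZZ:::ZZZZZ
gen 3: Z::::::ZZZZ::ZZZZZZ
gen 4: Z:::::ZZZZZ:ZZZZZZZ
gen 5: Z::::ZZZZZZZZZZZZZZ
gen 6: Z:::ZZZZZZZZZZZZZZZ
gen 7: Z::ZZZZZZZZZZZZZZZZ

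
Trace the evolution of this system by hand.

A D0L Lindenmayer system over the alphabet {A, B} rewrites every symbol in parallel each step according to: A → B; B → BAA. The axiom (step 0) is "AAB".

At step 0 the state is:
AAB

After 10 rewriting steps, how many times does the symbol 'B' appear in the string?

1365

0) AAB
1) BBBAA
2) BAABAABAABB
3) BAABBBAABBBAABBBAABAA
4) BAABBBAABAABAABBBAABAABAABBBAABAABAABBBAABB
5) BAABBBAABAABAABBBAABBBAABBBAABAABAABBBAABBBAABBBAABAABAABBBAABBBAABBBAABAABAABBBAABAA
6) BAABBBAABAABAABBBAABBBAABBBAABAABAABBBAABAABAABBBAABAABAAB…AABAABAABBBAABAABAABBBAABAABAABBBAABBBAABBBAABAABAABBBAABB  (len 171)
7) BAABBBAABAABAABBBAABBBAABBBAABAABAABBBAABAABAABBBAABAABAAB…ABAABAABBBAABAABAABBBAABAABAABBBAABBBAABBBAABAABAABBBAABAA  (len 341)
8) BAABBBAABAABAABBBAABBBAABBBAABAABAABBBAABAABAABBBAABAABAAB…AABAABAABBBAABAABAABBBAABAABAABBBAABBBAABBBAABAABAABBBAABB  (len 683)
9) BAABBBAABAABAABBBAABBBAABBBAABAABAABBBAABAABAABBBAABAABAAB…ABAABAABBBAABAABAABBBAABAABAABBBAABBBAABBBAABAABAABBBAABAA  (len 1365)
10) BAABBBAABAABAABBBAABBBAABBBAABAABAABBBAABAABAABBBAABAABAAB…AABAABAABBBAABAABAABBBAABAABAABBBAABBBAABBBAABAABAABBBAABB  (len 2731)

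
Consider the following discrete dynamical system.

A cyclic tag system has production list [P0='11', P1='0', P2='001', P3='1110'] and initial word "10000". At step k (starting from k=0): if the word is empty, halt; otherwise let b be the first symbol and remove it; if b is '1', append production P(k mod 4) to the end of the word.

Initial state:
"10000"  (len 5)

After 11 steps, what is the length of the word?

3

gen 0: "10000"  (len 5)
gen 1: "000011"  (len 6)
gen 2: "00011"  (len 5)
gen 3: "0011"  (len 4)
gen 4: "011"  (len 3)
gen 5: "11"  (len 2)
gen 6: "10"  (len 2)
gen 7: "0001"  (len 4)
gen 8: "001"  (len 3)
gen 9: "01"  (len 2)
gen 10: "1"  (len 1)
gen 11: "001"  (len 3)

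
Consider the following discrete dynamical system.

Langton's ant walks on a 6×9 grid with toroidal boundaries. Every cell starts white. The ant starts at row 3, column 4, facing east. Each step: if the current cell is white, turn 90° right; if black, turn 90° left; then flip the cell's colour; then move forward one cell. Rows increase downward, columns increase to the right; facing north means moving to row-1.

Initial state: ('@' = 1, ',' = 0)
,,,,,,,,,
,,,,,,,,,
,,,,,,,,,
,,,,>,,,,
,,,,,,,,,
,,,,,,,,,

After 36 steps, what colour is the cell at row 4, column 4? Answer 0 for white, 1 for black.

1

[0] ,,,,,,,,,
,,,,,,,,,
,,,,,,,,,
,,,,>,,,,
,,,,,,,,,
,,,,,,,,,
[1] ,,,,,,,,,
,,,,,,,,,
,,,,,,,,,
,,,,@,,,,
,,,,v,,,,
,,,,,,,,,
[2] ,,,,,,,,,
,,,,,,,,,
,,,,,,,,,
,,,,@,,,,
,,,<@,,,,
,,,,,,,,,
[3] ,,,,,,,,,
,,,,,,,,,
,,,,,,,,,
,,,^@,,,,
,,,@@,,,,
,,,,,,,,,
[4] ,,,,,,,,,
,,,,,,,,,
,,,,,,,,,
,,,@>,,,,
,,,@@,,,,
,,,,,,,,,
[5] ,,,,,,,,,
,,,,,,,,,
,,,,^,,,,
,,,@,,,,,
,,,@@,,,,
,,,,,,,,,
[6] ,,,,,,,,,
,,,,,,,,,
,,,,@>,,,
,,,@,,,,,
,,,@@,,,,
,,,,,,,,,
[7] ,,,,,,,,,
,,,,,,,,,
,,,,@@,,,
,,,@,v,,,
,,,@@,,,,
,,,,,,,,,
[8] ,,,,,,,,,
,,,,,,,,,
,,,,@@,,,
,,,@<@,,,
,,,@@,,,,
,,,,,,,,,
[9] ,,,,,,,,,
,,,,,,,,,
,,,,^@,,,
,,,@@@,,,
,,,@@,,,,
,,,,,,,,,
[10] ,,,,,,,,,
,,,,,,,,,
,,,<,@,,,
,,,@@@,,,
,,,@@,,,,
,,,,,,,,,
[11] ,,,,,,,,,
,,,^,,,,,
,,,@,@,,,
,,,@@@,,,
,,,@@,,,,
,,,,,,,,,
[12] ,,,,,,,,,
,,,@>,,,,
,,,@,@,,,
,,,@@@,,,
,,,@@,,,,
,,,,,,,,,
[13] ,,,,,,,,,
,,,@@,,,,
,,,@v@,,,
,,,@@@,,,
,,,@@,,,,
,,,,,,,,,
[14] ,,,,,,,,,
,,,@@,,,,
,,,<@@,,,
,,,@@@,,,
,,,@@,,,,
,,,,,,,,,
[15] ,,,,,,,,,
,,,@@,,,,
,,,,@@,,,
,,,v@@,,,
,,,@@,,,,
,,,,,,,,,
[16] ,,,,,,,,,
,,,@@,,,,
,,,,@@,,,
,,,,>@,,,
,,,@@,,,,
,,,,,,,,,
[17] ,,,,,,,,,
,,,@@,,,,
,,,,^@,,,
,,,,,@,,,
,,,@@,,,,
,,,,,,,,,
[18] ,,,,,,,,,
,,,@@,,,,
,,,<,@,,,
,,,,,@,,,
,,,@@,,,,
,,,,,,,,,
[19] ,,,,,,,,,
,,,^@,,,,
,,,@,@,,,
,,,,,@,,,
,,,@@,,,,
,,,,,,,,,
[20] ,,,,,,,,,
,,<,@,,,,
,,,@,@,,,
,,,,,@,,,
,,,@@,,,,
,,,,,,,,,
[21] ,,^,,,,,,
,,@,@,,,,
,,,@,@,,,
,,,,,@,,,
,,,@@,,,,
,,,,,,,,,
[22] ,,@>,,,,,
,,@,@,,,,
,,,@,@,,,
,,,,,@,,,
,,,@@,,,,
,,,,,,,,,
[23] ,,@@,,,,,
,,@v@,,,,
,,,@,@,,,
,,,,,@,,,
,,,@@,,,,
,,,,,,,,,
[24] ,,@@,,,,,
,,<@@,,,,
,,,@,@,,,
,,,,,@,,,
,,,@@,,,,
,,,,,,,,,
[25] ,,@@,,,,,
,,,@@,,,,
,,v@,@,,,
,,,,,@,,,
,,,@@,,,,
,,,,,,,,,
[26] ,,@@,,,,,
,,,@@,,,,
,<@@,@,,,
,,,,,@,,,
,,,@@,,,,
,,,,,,,,,
[27] ,,@@,,,,,
,^,@@,,,,
,@@@,@,,,
,,,,,@,,,
,,,@@,,,,
,,,,,,,,,
[28] ,,@@,,,,,
,@>@@,,,,
,@@@,@,,,
,,,,,@,,,
,,,@@,,,,
,,,,,,,,,
[29] ,,@@,,,,,
,@@@@,,,,
,@v@,@,,,
,,,,,@,,,
,,,@@,,,,
,,,,,,,,,
[30] ,,@@,,,,,
,@@@@,,,,
,@,>,@,,,
,,,,,@,,,
,,,@@,,,,
,,,,,,,,,
[31] ,,@@,,,,,
,@@^@,,,,
,@,,,@,,,
,,,,,@,,,
,,,@@,,,,
,,,,,,,,,
[32] ,,@@,,,,,
,@<,@,,,,
,@,,,@,,,
,,,,,@,,,
,,,@@,,,,
,,,,,,,,,
[33] ,,@@,,,,,
,@,,@,,,,
,@v,,@,,,
,,,,,@,,,
,,,@@,,,,
,,,,,,,,,
[34] ,,@@,,,,,
,@,,@,,,,
,<@,,@,,,
,,,,,@,,,
,,,@@,,,,
,,,,,,,,,
[35] ,,@@,,,,,
,@,,@,,,,
,,@,,@,,,
,v,,,@,,,
,,,@@,,,,
,,,,,,,,,
[36] ,,@@,,,,,
,@,,@,,,,
,,@,,@,,,
<@,,,@,,,
,,,@@,,,,
,,,,,,,,,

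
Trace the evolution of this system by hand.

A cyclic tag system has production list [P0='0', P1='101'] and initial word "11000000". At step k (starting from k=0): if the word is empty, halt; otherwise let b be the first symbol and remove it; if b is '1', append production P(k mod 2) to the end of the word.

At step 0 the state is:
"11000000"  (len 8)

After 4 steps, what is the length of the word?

8

k=0  "11000000"  (len 8)
k=1  "10000000"  (len 8)
k=2  "0000000101"  (len 10)
k=3  "000000101"  (len 9)
k=4  "00000101"  (len 8)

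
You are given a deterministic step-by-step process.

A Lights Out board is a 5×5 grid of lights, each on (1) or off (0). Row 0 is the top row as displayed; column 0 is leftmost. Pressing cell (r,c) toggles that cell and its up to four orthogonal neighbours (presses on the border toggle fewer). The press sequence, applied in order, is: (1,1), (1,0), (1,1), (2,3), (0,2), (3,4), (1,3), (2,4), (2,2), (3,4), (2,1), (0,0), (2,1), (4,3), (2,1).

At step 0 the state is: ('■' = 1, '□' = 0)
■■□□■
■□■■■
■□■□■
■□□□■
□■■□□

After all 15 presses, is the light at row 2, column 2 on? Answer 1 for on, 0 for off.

0) ■■□□■
■□■■■
■□■□■
■□□□■
□■■□□
1) ■□□□■
□■□■■
■■■□■
■□□□■
□■■□□
2) □□□□■
■□□■■
□■■□■
■□□□■
□■■□□
3) □■□□■
□■■■■
□□■□■
■□□□■
□■■□□
4) □■□□■
□■■□■
□□□■□
■□□■■
□■■□□
5) □□■■■
□■□□■
□□□■□
■□□■■
□■■□□
6) □□■■■
□■□□■
□□□■■
■□□□□
□■■□■
7) □□■□■
□■■■□
□□□□■
■□□□□
□■■□■
8) □□■□■
□■■■■
□□□■□
■□□□■
□■■□■
9) □□■□■
□■□■■
□■■□□
■□■□■
□■■□■
10) □□■□■
□■□■■
□■■□■
■□■■□
□■■□□
11) □□■□■
□□□■■
■□□□■
■■■■□
□■■□□
12) ■■■□■
■□□■■
■□□□■
■■■■□
□■■□□
13) ■■■□■
■■□■■
□■■□■
■□■■□
□■■□□
14) ■■■□■
■■□■■
□■■□■
■□■□□
□■□■■
15) ■■■□■
■□□■■
■□□□■
■■■□□
□■□■■

0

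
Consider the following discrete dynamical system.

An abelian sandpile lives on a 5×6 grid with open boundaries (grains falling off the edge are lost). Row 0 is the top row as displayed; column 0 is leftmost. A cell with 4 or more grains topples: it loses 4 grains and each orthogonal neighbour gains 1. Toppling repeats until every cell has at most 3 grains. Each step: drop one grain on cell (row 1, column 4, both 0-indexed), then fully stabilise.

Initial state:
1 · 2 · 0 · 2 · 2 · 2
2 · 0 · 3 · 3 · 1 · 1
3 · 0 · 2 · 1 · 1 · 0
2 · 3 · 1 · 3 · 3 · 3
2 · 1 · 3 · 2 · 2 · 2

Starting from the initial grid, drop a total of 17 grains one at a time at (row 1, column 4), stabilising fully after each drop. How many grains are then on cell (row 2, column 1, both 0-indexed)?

1

k=0  1 · 2 · 0 · 2 · 2 · 2
2 · 0 · 3 · 3 · 1 · 1
3 · 0 · 2 · 1 · 1 · 0
2 · 3 · 1 · 3 · 3 · 3
2 · 1 · 3 · 2 · 2 · 2
k=1  1 · 2 · 0 · 2 · 2 · 2
2 · 0 · 3 · 3 · 2 · 1
3 · 0 · 2 · 1 · 1 · 0
2 · 3 · 1 · 3 · 3 · 3
2 · 1 · 3 · 2 · 2 · 2
k=2  1 · 2 · 0 · 2 · 2 · 2
2 · 0 · 3 · 3 · 3 · 1
3 · 0 · 2 · 1 · 1 · 0
2 · 3 · 1 · 3 · 3 · 3
2 · 1 · 3 · 2 · 2 · 2
k=3  1 · 2 · 1 · 3 · 3 · 2
2 · 1 · 0 · 1 · 1 · 2
3 · 0 · 3 · 2 · 2 · 0
2 · 3 · 1 · 3 · 3 · 3
2 · 1 · 3 · 2 · 2 · 2
k=4  1 · 2 · 1 · 3 · 3 · 2
2 · 1 · 0 · 1 · 2 · 2
3 · 0 · 3 · 2 · 2 · 0
2 · 3 · 1 · 3 · 3 · 3
2 · 1 · 3 · 2 · 2 · 2
k=5  1 · 2 · 1 · 3 · 3 · 2
2 · 1 · 0 · 1 · 3 · 2
3 · 0 · 3 · 2 · 2 · 0
2 · 3 · 1 · 3 · 3 · 3
2 · 1 · 3 · 2 · 2 · 2
k=6  1 · 2 · 2 · 0 · 1 · 3
2 · 1 · 0 · 3 · 1 · 3
3 · 0 · 3 · 2 · 3 · 0
2 · 3 · 1 · 3 · 3 · 3
2 · 1 · 3 · 2 · 2 · 2
k=7  1 · 2 · 2 · 0 · 1 · 3
2 · 1 · 0 · 3 · 2 · 3
3 · 0 · 3 · 2 · 3 · 0
2 · 3 · 1 · 3 · 3 · 3
2 · 1 · 3 · 2 · 2 · 2
k=8  1 · 2 · 2 · 0 · 1 · 3
2 · 1 · 0 · 3 · 3 · 3
3 · 0 · 3 · 2 · 3 · 0
2 · 3 · 1 · 3 · 3 · 3
2 · 1 · 3 · 2 · 2 · 2
k=9  1 · 2 · 2 · 1 · 3 · 0
2 · 1 · 2 · 1 · 3 · 1
3 · 1 · 0 · 2 · 2 · 3
2 · 3 · 3 · 1 · 2 · 0
2 · 1 · 3 · 3 · 3 · 3
k=10  1 · 2 · 2 · 2 · 0 · 1
2 · 1 · 2 · 2 · 1 · 2
3 · 1 · 0 · 2 · 3 · 3
2 · 3 · 3 · 1 · 2 · 0
2 · 1 · 3 · 3 · 3 · 3
k=11  1 · 2 · 2 · 2 · 0 · 1
2 · 1 · 2 · 2 · 2 · 2
3 · 1 · 0 · 2 · 3 · 3
2 · 3 · 3 · 1 · 2 · 0
2 · 1 · 3 · 3 · 3 · 3
k=12  1 · 2 · 2 · 2 · 0 · 1
2 · 1 · 2 · 2 · 3 · 2
3 · 1 · 0 · 2 · 3 · 3
2 · 3 · 3 · 1 · 2 · 0
2 · 1 · 3 · 3 · 3 · 3
k=13  1 · 2 · 2 · 2 · 1 · 2
2 · 1 · 2 · 3 · 2 · 0
3 · 1 · 0 · 3 · 1 · 1
2 · 3 · 3 · 1 · 3 · 1
2 · 1 · 3 · 3 · 3 · 3
k=14  1 · 2 · 2 · 2 · 1 · 2
2 · 1 · 2 · 3 · 3 · 0
3 · 1 · 0 · 3 · 1 · 1
2 · 3 · 3 · 1 · 3 · 1
2 · 1 · 3 · 3 · 3 · 3
k=15  1 · 2 · 2 · 3 · 2 · 2
2 · 1 · 3 · 1 · 1 · 1
3 · 1 · 1 · 0 · 3 · 1
2 · 3 · 3 · 2 · 3 · 1
2 · 1 · 3 · 3 · 3 · 3
k=16  1 · 2 · 2 · 3 · 2 · 2
2 · 1 · 3 · 1 · 2 · 1
3 · 1 · 1 · 0 · 3 · 1
2 · 3 · 3 · 2 · 3 · 1
2 · 1 · 3 · 3 · 3 · 3
k=17  1 · 2 · 2 · 3 · 2 · 2
2 · 1 · 3 · 1 · 3 · 1
3 · 1 · 1 · 0 · 3 · 1
2 · 3 · 3 · 2 · 3 · 1
2 · 1 · 3 · 3 · 3 · 3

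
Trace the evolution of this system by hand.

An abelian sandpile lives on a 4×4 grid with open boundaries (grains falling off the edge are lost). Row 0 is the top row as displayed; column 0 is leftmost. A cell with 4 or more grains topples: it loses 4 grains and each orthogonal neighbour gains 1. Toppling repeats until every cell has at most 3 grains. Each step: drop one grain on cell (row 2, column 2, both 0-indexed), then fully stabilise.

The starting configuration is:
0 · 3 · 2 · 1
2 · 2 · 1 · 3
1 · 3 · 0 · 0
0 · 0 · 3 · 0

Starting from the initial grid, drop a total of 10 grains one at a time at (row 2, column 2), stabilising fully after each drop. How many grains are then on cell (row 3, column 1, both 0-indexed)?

2

k=0  0 · 3 · 2 · 1
2 · 2 · 1 · 3
1 · 3 · 0 · 0
0 · 0 · 3 · 0
k=1  0 · 3 · 2 · 1
2 · 2 · 1 · 3
1 · 3 · 1 · 0
0 · 0 · 3 · 0
k=2  0 · 3 · 2 · 1
2 · 2 · 1 · 3
1 · 3 · 2 · 0
0 · 0 · 3 · 0
k=3  0 · 3 · 2 · 1
2 · 2 · 1 · 3
1 · 3 · 3 · 0
0 · 0 · 3 · 0
k=4  0 · 3 · 2 · 1
2 · 3 · 2 · 3
2 · 0 · 2 · 1
0 · 2 · 0 · 1
k=5  0 · 3 · 2 · 1
2 · 3 · 2 · 3
2 · 0 · 3 · 1
0 · 2 · 0 · 1
k=6  0 · 3 · 2 · 1
2 · 3 · 3 · 3
2 · 1 · 0 · 2
0 · 2 · 1 · 1
k=7  0 · 3 · 2 · 1
2 · 3 · 3 · 3
2 · 1 · 1 · 2
0 · 2 · 1 · 1
k=8  0 · 3 · 2 · 1
2 · 3 · 3 · 3
2 · 1 · 2 · 2
0 · 2 · 1 · 1
k=9  0 · 3 · 2 · 1
2 · 3 · 3 · 3
2 · 1 · 3 · 2
0 · 2 · 1 · 1
k=10  1 · 1 · 0 · 3
3 · 1 · 3 · 1
2 · 3 · 2 · 0
0 · 2 · 2 · 2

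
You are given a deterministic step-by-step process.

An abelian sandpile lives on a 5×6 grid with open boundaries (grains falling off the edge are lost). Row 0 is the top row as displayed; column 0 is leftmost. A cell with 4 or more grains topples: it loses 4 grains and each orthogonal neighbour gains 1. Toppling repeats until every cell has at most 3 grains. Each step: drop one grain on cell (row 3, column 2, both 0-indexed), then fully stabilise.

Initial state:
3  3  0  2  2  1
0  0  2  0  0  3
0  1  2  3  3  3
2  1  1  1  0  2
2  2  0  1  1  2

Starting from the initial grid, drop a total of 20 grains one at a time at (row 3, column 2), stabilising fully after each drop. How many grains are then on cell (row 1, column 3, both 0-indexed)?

[0] 3  3  0  2  2  1
0  0  2  0  0  3
0  1  2  3  3  3
2  1  1  1  0  2
2  2  0  1  1  2
[1] 3  3  0  2  2  1
0  0  2  0  0  3
0  1  2  3  3  3
2  1  2  1  0  2
2  2  0  1  1  2
[2] 3  3  0  2  2  1
0  0  2  0  0  3
0  1  2  3  3  3
2  1  3  1  0  2
2  2  0  1  1  2
[3] 3  3  0  2  2  1
0  0  2  0  0  3
0  1  3  3  3  3
2  2  0  2  0  2
2  2  1  1  1  2
[4] 3  3  0  2  2  1
0  0  2  0  0  3
0  1  3  3  3  3
2  2  1  2  0  2
2  2  1  1  1  2
[5] 3  3  0  2  2  1
0  0  2  0  0  3
0  1  3  3  3  3
2  2  2  2  0  2
2  2  1  1  1  2
[6] 3  3  0  2  2  1
0  0  2  0  0  3
0  1  3  3  3  3
2  2  3  2  0  2
2  2  1  1  1  2
[7] 3  3  0  2  2  2
0  0  3  1  2  0
0  2  1  2  1  1
2  3  2  0  2  3
2  2  2  2  1  2
[8] 3  3  0  2  2  2
0  0  3  1  2  0
0  2  1  2  1  1
2  3  3  0  2  3
2  2  2  2  1  2
[9] 3  3  0  2  2  2
0  0  3  1  2  0
0  3  2  2  1  1
3  0  1  1  2  3
2  3  3  2  1  2
[10] 3  3  0  2  2  2
0  0  3  1  2  0
0  3  2  2  1  1
3  0  2  1  2  3
2  3  3  2  1  2
[11] 3  3  0  2  2  2
0  0  3  1  2  0
0  3  2  2  1  1
3  0  3  1  2  3
2  3  3  2  1  2
[12] 3  3  0  2  2  2
0  0  3  1  2  0
0  3  3  2  1  1
3  2  1  2  2  3
3  0  1  3  1  2
[13] 3  3  0  2  2  2
0  0  3  1  2  0
0  3  3  2  1  1
3  2  2  2  2  3
3  0  1  3  1  2
[14] 3  3  0  2  2  2
0  0  3  1  2  0
0  3  3  2  1  1
3  2  3  2  2  3
3  0  1  3  1  2
[15] 3  3  1  2  2  2
0  2  0  2  2  0
2  1  2  3  1  1
1  1  2  3  2  3
0  2  2  3  1  2
[16] 3  3  1  2  2  2
0  2  0  2  2  0
2  1  2  3  1  1
1  1  3  3  2  3
0  2  2  3  1  2
[17] 3  3  1  2  2  2
0  2  1  3  2  0
2  2  0  1  2  1
1  2  3  2  3  3
0  3  0  1  2  2
[18] 3  3  1  2  2  2
0  2  1  3  2  0
2  2  1  1  2  1
1  3  0  3  3  3
0  3  1  1  2  2
[19] 3  3  1  2  2  2
0  2  1  3  2  0
2  2  1  1  2  1
1  3  1  3  3  3
0  3  1  1  2  2
[20] 3  3  1  2  2  2
0  2  1  3  2  0
2  2  1  1  2  1
1  3  2  3  3  3
0  3  1  1  2  2

3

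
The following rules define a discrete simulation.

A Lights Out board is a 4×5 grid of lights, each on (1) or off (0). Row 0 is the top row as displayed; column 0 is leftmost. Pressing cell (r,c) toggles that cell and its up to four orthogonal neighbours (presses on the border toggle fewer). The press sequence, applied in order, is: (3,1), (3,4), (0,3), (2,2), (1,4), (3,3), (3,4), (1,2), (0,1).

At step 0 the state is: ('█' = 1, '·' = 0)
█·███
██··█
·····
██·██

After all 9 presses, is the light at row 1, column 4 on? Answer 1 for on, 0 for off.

0

k=0  █·███
██··█
·····
██·██
k=1  █·███
██··█
·█···
··███
k=2  █·███
██··█
·█··█
··█··
k=3  █····
██·██
·█··█
··█··
k=4  █····
█████
··███
·····
k=5  █···█
███··
··██·
·····
k=6  █···█
███··
··█··
··███
k=7  █···█
███··
··█·█
··█··
k=8  █·█·█
█··█·
····█
··█··
k=9  ·█··█
██·█·
····█
··█··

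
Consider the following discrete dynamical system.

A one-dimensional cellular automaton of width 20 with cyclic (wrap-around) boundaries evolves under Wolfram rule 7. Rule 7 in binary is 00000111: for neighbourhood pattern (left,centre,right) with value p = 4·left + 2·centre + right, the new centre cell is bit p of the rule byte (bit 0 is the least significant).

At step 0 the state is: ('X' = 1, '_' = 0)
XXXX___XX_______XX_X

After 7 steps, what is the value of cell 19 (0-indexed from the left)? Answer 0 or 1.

step 0: XXXX___XX_______XX_X
step 1: _____XX___XXXXXX____
step 2: XXXXX___XX_______XXX
step 3: ______XX___XXXXXX___
step 4: XXXXXX___XX_______XX
step 5: _______XX___XXXXXX__
step 6: XXXXXXX___XX_______X
step 7: ________XX___XXXXXX_

0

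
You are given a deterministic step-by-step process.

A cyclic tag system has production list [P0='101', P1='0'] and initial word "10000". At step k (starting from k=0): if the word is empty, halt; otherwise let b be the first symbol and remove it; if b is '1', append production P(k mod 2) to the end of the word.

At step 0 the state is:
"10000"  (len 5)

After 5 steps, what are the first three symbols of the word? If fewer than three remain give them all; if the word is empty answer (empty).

step 0: "10000"  (len 5)
step 1: "0000101"  (len 7)
step 2: "000101"  (len 6)
step 3: "00101"  (len 5)
step 4: "0101"  (len 4)
step 5: "101"  (len 3)

101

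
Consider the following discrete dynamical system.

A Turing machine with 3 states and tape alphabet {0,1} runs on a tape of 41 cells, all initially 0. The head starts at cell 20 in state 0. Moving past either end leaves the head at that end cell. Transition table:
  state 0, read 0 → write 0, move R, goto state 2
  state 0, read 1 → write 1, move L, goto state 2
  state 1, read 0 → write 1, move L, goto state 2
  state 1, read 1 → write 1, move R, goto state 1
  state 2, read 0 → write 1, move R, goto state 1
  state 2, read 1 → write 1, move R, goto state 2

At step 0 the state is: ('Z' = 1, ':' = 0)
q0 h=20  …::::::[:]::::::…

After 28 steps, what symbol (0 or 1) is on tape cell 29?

1

gen 0: q0 h=20  …::::::[:]::::::…
gen 1: q2 h=21  …::::::[:]::::::…
gen 2: q1 h=22  …:::::Z[:]::::::…
gen 3: q2 h=21  …::::::[Z]Z:::::…
gen 4: q2 h=22  …:::::Z[Z]::::::…
gen 5: q2 h=23  …::::ZZ[:]::::::…
gen 6: q1 h=24  …:::ZZZ[:]::::::…
gen 7: q2 h=23  …::::ZZ[Z]Z:::::…
gen 8: q2 h=24  …:::ZZZ[Z]::::::…
gen 9: q2 h=25  …::ZZZZ[:]::::::…
gen 10: q1 h=26  …:ZZZZZ[:]::::::…
gen 11: q2 h=25  …::ZZZZ[Z]Z:::::…
gen 12: q2 h=26  …:ZZZZZ[Z]::::::…
gen 13: q2 h=27  …ZZZZZZ[:]::::::…
gen 14: q1 h=28  …ZZZZZZ[:]::::::…
gen 15: q2 h=27  …ZZZZZZ[Z]Z:::::…
gen 16: q2 h=28  …ZZZZZZ[Z]::::::…
gen 17: q2 h=29  …ZZZZZZ[:]::::::…
gen 18: q1 h=30  …ZZZZZZ[:]::::::…
gen 19: q2 h=29  …ZZZZZZ[Z]Z:::::…
gen 20: q2 h=30  …ZZZZZZ[Z]::::::…
gen 21: q2 h=31  …ZZZZZZ[:]::::::…
gen 22: q1 h=32  …ZZZZZZ[:]::::::…
gen 23: q2 h=31  …ZZZZZZ[Z]Z:::::…
gen 24: q2 h=32  …ZZZZZZ[Z]::::::…
gen 25: q2 h=33  …ZZZZZZ[:]::::::…
gen 26: q1 h=34  …ZZZZZZ[:]::::::|
gen 27: q2 h=33  …ZZZZZZ[Z]Z:::::…
gen 28: q2 h=34  …ZZZZZZ[Z]::::::|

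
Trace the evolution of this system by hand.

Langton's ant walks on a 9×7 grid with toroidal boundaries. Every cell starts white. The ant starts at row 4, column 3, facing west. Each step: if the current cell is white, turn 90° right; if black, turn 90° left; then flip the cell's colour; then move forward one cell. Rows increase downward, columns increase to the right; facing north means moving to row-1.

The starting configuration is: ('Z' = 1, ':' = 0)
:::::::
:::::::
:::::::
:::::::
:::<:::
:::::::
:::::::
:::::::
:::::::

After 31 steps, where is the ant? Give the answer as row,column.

6,4

k=0  :::::::
:::::::
:::::::
:::::::
:::<:::
:::::::
:::::::
:::::::
:::::::
k=1  :::::::
:::::::
:::::::
:::^:::
:::Z:::
:::::::
:::::::
:::::::
:::::::
k=2  :::::::
:::::::
:::::::
:::Z>::
:::Z:::
:::::::
:::::::
:::::::
:::::::
k=3  :::::::
:::::::
:::::::
:::ZZ::
:::Zv::
:::::::
:::::::
:::::::
:::::::
k=4  :::::::
:::::::
:::::::
:::ZZ::
:::<Z::
:::::::
:::::::
:::::::
:::::::
k=5  :::::::
:::::::
:::::::
:::ZZ::
::::Z::
:::v:::
:::::::
:::::::
:::::::
k=6  :::::::
:::::::
:::::::
:::ZZ::
::::Z::
::<Z:::
:::::::
:::::::
:::::::
k=7  :::::::
:::::::
:::::::
:::ZZ::
::^:Z::
::ZZ:::
:::::::
:::::::
:::::::
k=8  :::::::
:::::::
:::::::
:::ZZ::
::Z>Z::
::ZZ:::
:::::::
:::::::
:::::::
k=9  :::::::
:::::::
:::::::
:::ZZ::
::ZZZ::
::Zv:::
:::::::
:::::::
:::::::
k=10  :::::::
:::::::
:::::::
:::ZZ::
::ZZZ::
::Z:>::
:::::::
:::::::
:::::::
k=11  :::::::
:::::::
:::::::
:::ZZ::
::ZZZ::
::Z:Z::
::::v::
:::::::
:::::::
k=12  :::::::
:::::::
:::::::
:::ZZ::
::ZZZ::
::Z:Z::
:::<Z::
:::::::
:::::::
k=13  :::::::
:::::::
:::::::
:::ZZ::
::ZZZ::
::Z^Z::
:::ZZ::
:::::::
:::::::
k=14  :::::::
:::::::
:::::::
:::ZZ::
::ZZZ::
::ZZ>::
:::ZZ::
:::::::
:::::::
k=15  :::::::
:::::::
:::::::
:::ZZ::
::ZZ^::
::ZZ:::
:::ZZ::
:::::::
:::::::
k=16  :::::::
:::::::
:::::::
:::ZZ::
::Z<:::
::ZZ:::
:::ZZ::
:::::::
:::::::
k=17  :::::::
:::::::
:::::::
:::ZZ::
::Z::::
::Zv:::
:::ZZ::
:::::::
:::::::
k=18  :::::::
:::::::
:::::::
:::ZZ::
::Z::::
::Z:>::
:::ZZ::
:::::::
:::::::
k=19  :::::::
:::::::
:::::::
:::ZZ::
::Z::::
::Z:Z::
:::Zv::
:::::::
:::::::
k=20  :::::::
:::::::
:::::::
:::ZZ::
::Z::::
::Z:Z::
:::Z:>:
:::::::
:::::::
k=21  :::::::
:::::::
:::::::
:::ZZ::
::Z::::
::Z:Z::
:::Z:Z:
:::::v:
:::::::
k=22  :::::::
:::::::
:::::::
:::ZZ::
::Z::::
::Z:Z::
:::Z:Z:
::::<Z:
:::::::
k=23  :::::::
:::::::
:::::::
:::ZZ::
::Z::::
::Z:Z::
:::Z^Z:
::::ZZ:
:::::::
k=24  :::::::
:::::::
:::::::
:::ZZ::
::Z::::
::Z:Z::
:::ZZ>:
::::ZZ:
:::::::
k=25  :::::::
:::::::
:::::::
:::ZZ::
::Z::::
::Z:Z^:
:::ZZ::
::::ZZ:
:::::::
k=26  :::::::
:::::::
:::::::
:::ZZ::
::Z::::
::Z:ZZ>
:::ZZ::
::::ZZ:
:::::::
k=27  :::::::
:::::::
:::::::
:::ZZ::
::Z::::
::Z:ZZZ
:::ZZ:v
::::ZZ:
:::::::
k=28  :::::::
:::::::
:::::::
:::ZZ::
::Z::::
::Z:ZZZ
:::ZZ<Z
::::ZZ:
:::::::
k=29  :::::::
:::::::
:::::::
:::ZZ::
::Z::::
::Z:Z^Z
:::ZZZZ
::::ZZ:
:::::::
k=30  :::::::
:::::::
:::::::
:::ZZ::
::Z::::
::Z:<:Z
:::ZZZZ
::::ZZ:
:::::::
k=31  :::::::
:::::::
:::::::
:::ZZ::
::Z::::
::Z:::Z
:::ZvZZ
::::ZZ:
:::::::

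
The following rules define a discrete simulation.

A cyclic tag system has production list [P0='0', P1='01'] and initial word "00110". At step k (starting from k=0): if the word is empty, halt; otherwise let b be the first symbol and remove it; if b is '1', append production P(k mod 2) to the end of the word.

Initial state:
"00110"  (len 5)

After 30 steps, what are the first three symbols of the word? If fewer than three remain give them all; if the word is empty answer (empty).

01

step 0: "00110"  (len 5)
step 1: "0110"  (len 4)
step 2: "110"  (len 3)
step 3: "100"  (len 3)
step 4: "0001"  (len 4)
step 5: "001"  (len 3)
step 6: "01"  (len 2)
step 7: "1"  (len 1)
step 8: "01"  (len 2)
step 9: "1"  (len 1)
step 10: "01"  (len 2)
step 11: "1"  (len 1)
step 12: "01"  (len 2)
step 13: "1"  (len 1)
step 14: "01"  (len 2)
step 15: "1"  (len 1)
step 16: "01"  (len 2)
step 17: "1"  (len 1)
step 18: "01"  (len 2)
step 19: "1"  (len 1)
step 20: "01"  (len 2)
step 21: "1"  (len 1)
step 22: "01"  (len 2)
step 23: "1"  (len 1)
step 24: "01"  (len 2)
step 25: "1"  (len 1)
step 26: "01"  (len 2)
step 27: "1"  (len 1)
step 28: "01"  (len 2)
step 29: "1"  (len 1)
step 30: "01"  (len 2)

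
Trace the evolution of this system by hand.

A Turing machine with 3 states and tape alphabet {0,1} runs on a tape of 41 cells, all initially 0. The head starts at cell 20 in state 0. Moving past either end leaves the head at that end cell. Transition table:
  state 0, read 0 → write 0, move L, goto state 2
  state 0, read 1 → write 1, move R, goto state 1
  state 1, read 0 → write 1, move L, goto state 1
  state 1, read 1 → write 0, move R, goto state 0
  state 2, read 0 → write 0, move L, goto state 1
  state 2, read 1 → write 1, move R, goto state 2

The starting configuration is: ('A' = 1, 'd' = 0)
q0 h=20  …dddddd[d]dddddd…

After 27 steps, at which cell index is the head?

6

step 0: q0 h=20  …dddddd[d]dddddd…
step 1: q2 h=19  …dddddd[d]dddddd…
step 2: q1 h=18  …dddddd[d]dddddd…
step 3: q1 h=17  …dddddd[d]Addddd…
step 4: q1 h=16  …dddddd[d]AAdddd…
step 5: q1 h=15  …dddddd[d]AAAddd…
step 6: q1 h=14  …dddddd[d]AAAAdd…
step 7: q1 h=13  …dddddd[d]AAAAAd…
step 8: q1 h=12  …dddddd[d]AAAAAA…
step 9: q1 h=11  …dddddd[d]AAAAAA…
step 10: q1 h=10  …dddddd[d]AAAAAA…
step 11: q1 h= 9  …dddddd[d]AAAAAA…
step 12: q1 h= 8  …dddddd[d]AAAAAA…
step 13: q1 h= 7  …dddddd[d]AAAAAA…
step 14: q1 h= 6  |dddddd[d]AAAAAA…
step 15: q1 h= 5  |ddddd[d]AAAAAA…
step 16: q1 h= 4  |dddd[d]AAAAAA…
step 17: q1 h= 3  |ddd[d]AAAAAA…
step 18: q1 h= 2  |dd[d]AAAAAA…
step 19: q1 h= 1  |d[d]AAAAAA…
step 20: q1 h= 0  |[d]AAAAAA…
step 21: q1 h= 0  |[A]AAAAAA…
step 22: q0 h= 1  |d[A]AAAAAA…
step 23: q1 h= 2  |dA[A]AAAAAA…
step 24: q0 h= 3  |dAd[A]AAAAAA…
step 25: q1 h= 4  |dAdA[A]AAAAAA…
step 26: q0 h= 5  |dAdAd[A]AAAAAA…
step 27: q1 h= 6  |dAdAdA[A]AAAAAA…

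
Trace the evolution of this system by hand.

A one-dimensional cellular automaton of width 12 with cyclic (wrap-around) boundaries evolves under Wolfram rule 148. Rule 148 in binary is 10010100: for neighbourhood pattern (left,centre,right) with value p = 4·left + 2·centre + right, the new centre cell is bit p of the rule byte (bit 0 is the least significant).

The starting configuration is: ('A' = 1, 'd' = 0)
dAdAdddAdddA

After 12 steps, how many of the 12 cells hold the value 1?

0) dAdAdddAdddA
1) dAdAAddAAddA
2) dAdddAdddAdA
3) dAAddAAddAdA
4) dddAdddAdAdA
5) AddAAddAdAdA
6) dAdddAdAdAdd
7) dAAddAdAdAAd
8) dddAdAdAdddA
9) AddAdAdAAddA
10) dAdAdAdddAdd
11) dAdAdAAddAAd
12) dAdAdddAdddA

4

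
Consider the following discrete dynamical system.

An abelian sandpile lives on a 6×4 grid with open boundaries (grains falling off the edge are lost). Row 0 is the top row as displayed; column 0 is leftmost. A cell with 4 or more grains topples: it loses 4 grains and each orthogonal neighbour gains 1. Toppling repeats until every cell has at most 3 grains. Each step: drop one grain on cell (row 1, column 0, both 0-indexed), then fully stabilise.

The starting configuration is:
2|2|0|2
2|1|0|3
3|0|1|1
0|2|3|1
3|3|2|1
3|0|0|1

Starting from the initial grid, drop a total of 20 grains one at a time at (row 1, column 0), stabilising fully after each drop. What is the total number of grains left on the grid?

42

k=0  2|2|0|2
2|1|0|3
3|0|1|1
0|2|3|1
3|3|2|1
3|0|0|1
k=1  2|2|0|2
3|1|0|3
3|0|1|1
0|2|3|1
3|3|2|1
3|0|0|1
k=2  3|2|0|2
1|2|0|3
0|1|1|1
1|2|3|1
3|3|2|1
3|0|0|1
k=3  3|2|0|2
2|2|0|3
0|1|1|1
1|2|3|1
3|3|2|1
3|0|0|1
k=4  3|2|0|2
3|2|0|3
0|1|1|1
1|2|3|1
3|3|2|1
3|0|0|1
k=5  0|3|0|2
1|3|0|3
1|1|1|1
1|2|3|1
3|3|2|1
3|0|0|1
k=6  0|3|0|2
2|3|0|3
1|1|1|1
1|2|3|1
3|3|2|1
3|0|0|1
k=7  0|3|0|2
3|3|0|3
1|1|1|1
1|2|3|1
3|3|2|1
3|0|0|1
k=8  2|0|1|2
1|1|1|3
2|2|1|1
1|2|3|1
3|3|2|1
3|0|0|1
k=9  2|0|1|2
2|1|1|3
2|2|1|1
1|2|3|1
3|3|2|1
3|0|0|1
k=10  2|0|1|2
3|1|1|3
2|2|1|1
1|2|3|1
3|3|2|1
3|0|0|1
k=11  3|0|1|2
0|2|1|3
3|2|1|1
1|2|3|1
3|3|2|1
3|0|0|1
k=12  3|0|1|2
1|2|1|3
3|2|1|1
1|2|3|1
3|3|2|1
3|0|0|1
k=13  3|0|1|2
2|2|1|3
3|2|1|1
1|2|3|1
3|3|2|1
3|0|0|1
k=14  3|0|1|2
3|2|1|3
3|2|1|1
1|2|3|1
3|3|2|1
3|0|0|1
k=15  0|1|1|2
2|3|1|3
0|3|1|1
2|2|3|1
3|3|2|1
3|0|0|1
k=16  0|1|1|2
3|3|1|3
0|3|1|1
2|2|3|1
3|3|2|1
3|0|0|1
k=17  1|2|1|2
1|1|2|3
2|0|2|1
2|3|3|1
3|3|2|1
3|0|0|1
k=18  1|2|1|2
2|1|2|3
2|0|2|1
2|3|3|1
3|3|2|1
3|0|0|1
k=19  1|2|1|2
3|1|2|3
2|0|2|1
2|3|3|1
3|3|2|1
3|0|0|1
k=20  2|2|1|2
0|2|2|3
3|0|2|1
2|3|3|1
3|3|2|1
3|0|0|1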